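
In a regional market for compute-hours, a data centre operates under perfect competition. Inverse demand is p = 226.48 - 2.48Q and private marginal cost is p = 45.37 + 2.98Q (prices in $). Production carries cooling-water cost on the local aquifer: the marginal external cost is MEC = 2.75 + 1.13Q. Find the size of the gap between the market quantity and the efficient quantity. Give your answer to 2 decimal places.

Market equilibrium (private): 45.37 + 2.98Q = 226.48 - 2.48Q → Q_m = 33.1703.
Social marginal cost = private MC + MEC = 48.12 + 4.11Q.
Set SMC = demand: 48.12 + 4.11Q = 226.48 - 2.48Q → Q* = 27.0653.
Gap = |33.1703 − 27.0653| = 6.1050.

6.11 units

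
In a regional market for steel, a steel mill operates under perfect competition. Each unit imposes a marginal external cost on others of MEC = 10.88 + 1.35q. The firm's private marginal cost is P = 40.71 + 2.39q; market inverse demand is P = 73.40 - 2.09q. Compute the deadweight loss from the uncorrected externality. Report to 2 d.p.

Market equilibrium (private): 40.71 + 2.39q = 73.40 - 2.09q → q_m = 7.2969.
Social marginal cost = private MC + MEC = 51.59 + 3.74q.
Set SMC = demand: 51.59 + 3.74q = 73.40 - 2.09q → q* = 3.7410.
Between q* and q_m the wedge SMC − demand runs linearly from 0 to MEC(q_m), so the loss is a triangle.
DWL = ½ × 3.5559 × 20.7308 = 36.8583.

DWL = 36.86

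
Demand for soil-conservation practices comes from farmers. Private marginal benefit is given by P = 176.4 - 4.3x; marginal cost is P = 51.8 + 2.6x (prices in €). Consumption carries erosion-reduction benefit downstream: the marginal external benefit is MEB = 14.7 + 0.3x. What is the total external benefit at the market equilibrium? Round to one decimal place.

€314.4

Market equilibrium (private): 51.8 + 2.6x = 176.4 - 4.3x → x_m = 18.0580.
Total external benefit = ∫₀^{x_m} (14.7 + 0.3x) dx = 14.7×18.0580 + ½×0.3×18.0580² = 314.3663.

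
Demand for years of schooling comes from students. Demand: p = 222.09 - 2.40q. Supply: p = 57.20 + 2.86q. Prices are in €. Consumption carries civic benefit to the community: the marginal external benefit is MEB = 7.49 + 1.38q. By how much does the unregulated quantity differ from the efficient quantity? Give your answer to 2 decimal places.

13.08 units

Market equilibrium (private): 57.20 + 2.86q = 222.09 - 2.40q → q_m = 31.3479.
Social marginal benefit = demand + MEB = 229.58 - 1.02q.
Set SMB = MC: 229.58 - 1.02q = 57.20 + 2.86q → q* = 44.4278.
Gap = |31.3479 − 44.4278| = 13.0799.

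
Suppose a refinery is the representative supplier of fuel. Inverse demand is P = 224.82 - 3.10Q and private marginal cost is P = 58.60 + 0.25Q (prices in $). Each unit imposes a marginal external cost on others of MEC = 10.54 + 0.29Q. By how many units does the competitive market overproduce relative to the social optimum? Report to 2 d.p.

6.85 units

Market equilibrium (private): 58.60 + 0.25Q = 224.82 - 3.10Q → Q_m = 49.6179.
Social marginal cost = private MC + MEC = 69.14 + 0.54Q.
Set SMC = demand: 69.14 + 0.54Q = 224.82 - 3.10Q → Q* = 42.7692.
Gap = |49.6179 − 42.7692| = 6.8487.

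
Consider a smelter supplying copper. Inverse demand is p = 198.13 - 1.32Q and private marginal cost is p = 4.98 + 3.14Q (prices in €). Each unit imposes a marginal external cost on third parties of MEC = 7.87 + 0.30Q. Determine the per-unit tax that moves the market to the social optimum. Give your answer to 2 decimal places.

Social marginal cost = private MC + MEC = 12.85 + 3.44Q.
Set SMC = demand: 12.85 + 3.44Q = 198.13 - 1.32Q → Q* = 38.9244.
The Pigouvian tax equals MEC at Q*: 7.87 + 0.30×38.9244 = 19.5473.

tax = €19.55 per unit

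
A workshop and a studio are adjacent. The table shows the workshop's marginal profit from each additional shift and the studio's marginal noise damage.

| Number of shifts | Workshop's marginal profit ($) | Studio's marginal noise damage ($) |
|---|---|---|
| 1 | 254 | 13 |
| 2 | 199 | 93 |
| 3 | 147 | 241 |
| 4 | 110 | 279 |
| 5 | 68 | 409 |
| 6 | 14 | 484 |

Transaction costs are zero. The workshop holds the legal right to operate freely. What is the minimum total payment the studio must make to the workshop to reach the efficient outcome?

$339

Left alone the workshop would choose level 6 (marginal profit stays positive).
Efficient level: k* = 2 (marginal profit ≥ marginal noise damage through 2).
The studio must at least cover the workshop's forgone profit from cutting 6→2: 147 + 110 + 68 + 14 = 339.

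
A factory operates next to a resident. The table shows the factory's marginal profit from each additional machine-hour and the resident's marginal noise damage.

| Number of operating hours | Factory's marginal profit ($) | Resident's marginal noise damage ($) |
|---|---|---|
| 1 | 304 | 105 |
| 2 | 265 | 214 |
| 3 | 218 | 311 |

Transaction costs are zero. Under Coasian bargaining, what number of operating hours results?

Bargaining reaches the level where marginal profit last exceeds marginal noise damage.
That holds through level 2 (265 ≥ 214) but not at 3 (218 < 311).

2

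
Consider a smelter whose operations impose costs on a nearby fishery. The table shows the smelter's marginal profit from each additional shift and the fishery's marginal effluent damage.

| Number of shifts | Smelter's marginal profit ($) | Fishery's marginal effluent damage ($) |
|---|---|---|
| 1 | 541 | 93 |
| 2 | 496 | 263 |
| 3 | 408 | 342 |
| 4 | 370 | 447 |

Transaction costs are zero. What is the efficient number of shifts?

3

Bargaining reaches the level where marginal profit last exceeds marginal effluent damage.
That holds through level 3 (408 ≥ 342) but not at 4 (370 < 447).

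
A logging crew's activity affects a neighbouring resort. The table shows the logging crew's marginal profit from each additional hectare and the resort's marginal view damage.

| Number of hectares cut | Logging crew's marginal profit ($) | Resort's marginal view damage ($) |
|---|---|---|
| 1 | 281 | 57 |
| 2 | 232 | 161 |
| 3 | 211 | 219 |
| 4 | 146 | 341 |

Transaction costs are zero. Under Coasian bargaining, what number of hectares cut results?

2

Bargaining reaches the level where marginal profit last exceeds marginal view damage.
That holds through level 2 (232 ≥ 161) but not at 3 (211 < 219).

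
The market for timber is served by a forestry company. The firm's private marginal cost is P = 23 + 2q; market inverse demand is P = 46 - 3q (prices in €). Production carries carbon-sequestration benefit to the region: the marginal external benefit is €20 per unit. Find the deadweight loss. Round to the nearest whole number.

DWL = €40

Market equilibrium (private): 23 + 2q = 46 - 3q → q_m = 4.6000.
Social marginal cost = private MC − MEB = 3 + 2q.
Set SMC = demand: 3 + 2q = 46 - 3q → q* = 8.6000.
The welfare-loss triangle has base |q_m − q*| and height MEB(q_m) (the vertical gap between SMC and demand is zero at q* and MEB at q_m).
DWL = ½ × 4.0000 × 20.0000 = 40.0000.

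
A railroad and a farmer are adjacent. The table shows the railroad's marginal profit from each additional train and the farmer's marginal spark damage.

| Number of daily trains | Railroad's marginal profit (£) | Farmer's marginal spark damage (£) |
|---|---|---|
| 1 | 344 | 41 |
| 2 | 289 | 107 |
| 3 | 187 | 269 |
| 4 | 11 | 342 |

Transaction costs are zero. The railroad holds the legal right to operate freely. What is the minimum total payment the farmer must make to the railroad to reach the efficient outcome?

Left alone the railroad would choose level 4 (marginal profit stays positive).
Efficient level: k* = 2 (marginal profit ≥ marginal spark damage through 2).
The farmer must at least cover the railroad's forgone profit from cutting 4→2: 187 + 11 = 198.

£198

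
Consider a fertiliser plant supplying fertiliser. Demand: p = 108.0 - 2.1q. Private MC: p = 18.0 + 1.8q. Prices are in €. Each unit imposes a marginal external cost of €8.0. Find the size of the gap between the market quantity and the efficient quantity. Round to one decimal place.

Market equilibrium (private): 18.0 + 1.8q = 108.0 - 2.1q → q_m = 23.0769.
Social marginal cost = private MC + MEC = 26.0 + 1.8q.
Set SMC = demand: 26.0 + 1.8q = 108.0 - 2.1q → q* = 21.0256.
Gap = |23.0769 − 21.0256| = 2.0513.

2.1 units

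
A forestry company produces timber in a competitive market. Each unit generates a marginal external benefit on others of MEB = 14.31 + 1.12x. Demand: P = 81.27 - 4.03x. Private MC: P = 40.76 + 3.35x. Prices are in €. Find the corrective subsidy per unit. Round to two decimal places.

Social marginal cost = private MC − MEB = 26.45 + 2.23x.
Set SMC = demand: 26.45 + 2.23x = 81.27 - 4.03x → x* = 8.7572.
The Pigouvian subsidy equals MEB at x*: 14.31 + 1.12×8.7572 = 24.1181.

subsidy = €24.12 per unit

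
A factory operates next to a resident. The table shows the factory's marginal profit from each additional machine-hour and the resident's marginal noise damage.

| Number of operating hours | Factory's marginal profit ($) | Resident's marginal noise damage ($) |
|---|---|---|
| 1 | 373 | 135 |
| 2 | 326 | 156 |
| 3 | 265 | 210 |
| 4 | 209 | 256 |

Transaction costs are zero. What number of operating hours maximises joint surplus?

Bargaining reaches the level where marginal profit last exceeds marginal noise damage.
That holds through level 3 (265 ≥ 210) but not at 4 (209 < 256).

3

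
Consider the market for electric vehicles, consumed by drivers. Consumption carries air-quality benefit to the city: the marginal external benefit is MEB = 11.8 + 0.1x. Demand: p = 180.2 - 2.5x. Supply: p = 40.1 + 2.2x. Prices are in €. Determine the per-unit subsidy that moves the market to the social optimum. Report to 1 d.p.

subsidy = €15.1 per unit

Social marginal benefit = demand + MEB = 192.0 - 2.4x.
Set SMB = MC: 192.0 - 2.4x = 40.1 + 2.2x → x* = 33.0217.
The Pigouvian subsidy equals MEB at x*: 11.8 + 0.1×33.0217 = 15.1022.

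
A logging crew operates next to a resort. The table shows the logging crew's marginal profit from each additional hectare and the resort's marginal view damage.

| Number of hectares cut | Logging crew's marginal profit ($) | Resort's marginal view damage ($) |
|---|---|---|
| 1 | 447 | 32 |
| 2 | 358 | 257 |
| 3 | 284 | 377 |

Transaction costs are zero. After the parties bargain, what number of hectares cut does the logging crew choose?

Bargaining reaches the level where marginal profit last exceeds marginal view damage.
That holds through level 2 (358 ≥ 257) but not at 3 (284 < 377).

2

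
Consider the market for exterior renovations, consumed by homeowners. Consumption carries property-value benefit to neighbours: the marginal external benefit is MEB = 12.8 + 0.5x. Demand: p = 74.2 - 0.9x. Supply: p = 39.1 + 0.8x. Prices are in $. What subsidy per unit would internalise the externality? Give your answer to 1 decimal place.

Social marginal benefit = demand + MEB = 87.0 - 0.4x.
Set SMB = MC: 87.0 - 0.4x = 39.1 + 0.8x → x* = 39.9167.
The Pigouvian subsidy equals MEB at x*: 12.8 + 0.5×39.9167 = 32.7584.

subsidy = $32.8 per unit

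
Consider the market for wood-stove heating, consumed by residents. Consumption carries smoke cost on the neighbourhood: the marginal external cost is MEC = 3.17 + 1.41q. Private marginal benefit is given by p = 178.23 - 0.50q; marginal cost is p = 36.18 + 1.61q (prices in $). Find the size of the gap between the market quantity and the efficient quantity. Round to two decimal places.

Market equilibrium (private): 36.18 + 1.61q = 178.23 - 0.50q → q_m = 67.3223.
Social marginal benefit = demand − MEC = 175.06 - 1.91q.
Set SMB = MC: 175.06 - 1.91q = 36.18 + 1.61q → q* = 39.4545.
Gap = |67.3223 − 39.4545| = 27.8678.

27.87 units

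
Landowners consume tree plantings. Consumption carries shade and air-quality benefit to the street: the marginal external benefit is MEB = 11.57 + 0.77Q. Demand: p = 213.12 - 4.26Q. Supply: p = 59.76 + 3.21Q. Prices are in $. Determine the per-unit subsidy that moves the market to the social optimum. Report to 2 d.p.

Social marginal benefit = demand + MEB = 224.69 - 3.49Q.
Set SMB = MC: 224.69 - 3.49Q = 59.76 + 3.21Q → Q* = 24.6164.
The Pigouvian subsidy equals MEB at Q*: 11.57 + 0.77×24.6164 = 30.5246.

subsidy = $30.52 per unit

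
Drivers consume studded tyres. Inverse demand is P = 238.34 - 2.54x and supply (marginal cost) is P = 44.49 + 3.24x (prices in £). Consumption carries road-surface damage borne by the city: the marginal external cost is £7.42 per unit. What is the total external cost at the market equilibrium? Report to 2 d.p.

£248.85

Market equilibrium (private): 44.49 + 3.24x = 238.34 - 2.54x → x_m = 33.5381.
Total external cost = MEC × x_m = 7.42 × 33.5381 = 248.8527.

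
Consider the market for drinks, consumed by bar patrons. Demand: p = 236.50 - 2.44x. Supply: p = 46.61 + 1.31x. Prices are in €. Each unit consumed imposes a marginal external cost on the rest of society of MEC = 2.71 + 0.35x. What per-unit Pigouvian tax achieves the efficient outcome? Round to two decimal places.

tax = €18.69 per unit

Social marginal benefit = demand − MEC = 233.79 - 2.79x.
Set SMB = MC: 233.79 - 2.79x = 46.61 + 1.31x → x* = 45.6537.
The Pigouvian tax equals MEC at x*: 2.71 + 0.35×45.6537 = 18.6888.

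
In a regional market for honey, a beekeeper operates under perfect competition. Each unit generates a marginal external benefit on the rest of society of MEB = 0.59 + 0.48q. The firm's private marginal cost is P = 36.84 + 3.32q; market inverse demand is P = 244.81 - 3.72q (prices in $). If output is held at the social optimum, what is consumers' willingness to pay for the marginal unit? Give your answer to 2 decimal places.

P = $126.54

Social marginal cost = private MC − MEB = 36.25 + 2.84q.
Set SMC = demand: 36.25 + 2.84q = 244.81 - 3.72q → q* = 31.7927.
Consumer price on the demand curve at q*: 244.81 − 3.72×31.7927 = 126.5412.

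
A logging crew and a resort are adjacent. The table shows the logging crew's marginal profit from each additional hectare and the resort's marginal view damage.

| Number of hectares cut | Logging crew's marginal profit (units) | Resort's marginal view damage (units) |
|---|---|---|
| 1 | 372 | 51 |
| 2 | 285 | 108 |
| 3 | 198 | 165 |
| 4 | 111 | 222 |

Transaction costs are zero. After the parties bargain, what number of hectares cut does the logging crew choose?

3

Bargaining reaches the level where marginal profit last exceeds marginal view damage.
That holds through level 3 (198 ≥ 165) but not at 4 (111 < 222).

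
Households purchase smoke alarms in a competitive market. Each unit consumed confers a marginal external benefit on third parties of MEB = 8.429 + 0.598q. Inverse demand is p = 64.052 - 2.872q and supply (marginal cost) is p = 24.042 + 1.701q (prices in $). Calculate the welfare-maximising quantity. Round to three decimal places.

q* = 12.186

Social marginal benefit = demand + MEB = 72.481 - 2.274q.
Set SMB = MC: 72.481 - 2.274q = 24.042 + 1.701q → q* = 12.1859.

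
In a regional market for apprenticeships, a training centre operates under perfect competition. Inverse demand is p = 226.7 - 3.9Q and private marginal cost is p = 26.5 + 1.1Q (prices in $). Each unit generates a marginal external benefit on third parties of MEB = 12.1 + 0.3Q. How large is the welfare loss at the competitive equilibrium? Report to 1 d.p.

Market equilibrium (private): 26.5 + 1.1Q = 226.7 - 3.9Q → Q_m = 40.0400.
Social marginal cost = private MC − MEB = 14.4 + 0.8Q.
Set SMC = demand: 14.4 + 0.8Q = 226.7 - 3.9Q → Q* = 45.1702.
Between Q* and Q_m the wedge demand − SMC runs linearly from 0 to MEB(Q_m), so the loss is a triangle.
DWL = ½ × 5.1302 × 24.1120 = 61.8497.

DWL = $61.8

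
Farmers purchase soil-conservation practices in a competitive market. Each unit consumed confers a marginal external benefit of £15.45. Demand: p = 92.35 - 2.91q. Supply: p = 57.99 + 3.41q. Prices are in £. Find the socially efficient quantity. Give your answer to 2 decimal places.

q* = 7.88

Social marginal benefit = demand + MEB = 107.80 - 2.91q.
Set SMB = MC: 107.80 - 2.91q = 57.99 + 3.41q → q* = 7.8813.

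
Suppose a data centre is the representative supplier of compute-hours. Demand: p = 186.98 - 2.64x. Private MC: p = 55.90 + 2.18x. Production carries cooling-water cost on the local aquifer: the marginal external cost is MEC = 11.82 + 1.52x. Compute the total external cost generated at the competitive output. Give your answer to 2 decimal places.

Market equilibrium (private): 55.90 + 2.18x = 186.98 - 2.64x → x_m = 27.1950.
Total external cost = ∫₀^{x_m} (11.82 + 1.52x) dx = 11.82×27.1950 + ½×1.52×27.1950² = 883.5166.

883.52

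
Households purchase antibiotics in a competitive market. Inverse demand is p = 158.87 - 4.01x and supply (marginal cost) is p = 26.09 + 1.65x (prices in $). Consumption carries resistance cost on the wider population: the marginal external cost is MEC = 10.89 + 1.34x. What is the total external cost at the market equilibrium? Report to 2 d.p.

$624.20

Market equilibrium (private): 26.09 + 1.65x = 158.87 - 4.01x → x_m = 23.4594.
Total external cost = ∫₀^{x_m} (10.89 + 1.34x) dx = 10.89×23.4594 + ½×1.34×23.4594² = 624.2030.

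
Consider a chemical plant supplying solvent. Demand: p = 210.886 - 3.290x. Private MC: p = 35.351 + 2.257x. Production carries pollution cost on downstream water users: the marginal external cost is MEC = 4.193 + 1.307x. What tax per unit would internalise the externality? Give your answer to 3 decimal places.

Social marginal cost = private MC + MEC = 39.544 + 3.564x.
Set SMC = demand: 39.544 + 3.564x = 210.886 - 3.290x → x* = 24.9988.
The Pigouvian tax equals MEC at x*: 4.193 + 1.307×24.9988 = 36.8664.

tax = 36.866 per unit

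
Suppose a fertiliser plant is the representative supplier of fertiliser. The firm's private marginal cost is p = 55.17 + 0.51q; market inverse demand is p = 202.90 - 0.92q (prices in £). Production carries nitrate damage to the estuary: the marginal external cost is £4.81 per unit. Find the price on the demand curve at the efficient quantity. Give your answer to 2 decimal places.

Social marginal cost = private MC + MEC = 59.98 + 0.51q.
Set SMC = demand: 59.98 + 0.51q = 202.90 - 0.92q → q* = 99.9441.
Consumer price on the demand curve at q*: 202.90 − 0.92×99.9441 = 110.9514.

P = £110.95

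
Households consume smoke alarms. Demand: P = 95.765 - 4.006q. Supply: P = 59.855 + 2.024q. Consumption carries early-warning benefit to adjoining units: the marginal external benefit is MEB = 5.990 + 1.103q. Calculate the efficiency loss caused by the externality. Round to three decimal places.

DWL = 16.006

Market equilibrium (private): 59.855 + 2.024q = 95.765 - 4.006q → q_m = 5.9552.
Social marginal benefit = demand + MEB = 101.755 - 2.903q.
Set SMB = MC: 101.755 - 2.903q = 59.855 + 2.024q → q* = 8.5042.
Height of the DWL triangle at q_m is SMB(q_m) − MC(q_m) = MEB(q_m) = 12.5586.
DWL = ½ × 2.5490 × 12.5586 = 16.0059.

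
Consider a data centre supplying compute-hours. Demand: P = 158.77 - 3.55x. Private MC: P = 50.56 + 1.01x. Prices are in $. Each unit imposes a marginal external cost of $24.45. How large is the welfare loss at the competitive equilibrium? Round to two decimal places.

Market equilibrium (private): 50.56 + 1.01x = 158.77 - 3.55x → x_m = 23.7303.
Social marginal cost = private MC + MEC = 75.01 + 1.01x.
Set SMC = demand: 75.01 + 1.01x = 158.77 - 3.55x → x* = 18.3684.
The loss is the area between SMC and demand from x* to x_m; with linear curves that's a triangle of height MEC(x_m).
DWL = ½ × 5.3619 × 24.4500 = 65.5492.

DWL = $65.55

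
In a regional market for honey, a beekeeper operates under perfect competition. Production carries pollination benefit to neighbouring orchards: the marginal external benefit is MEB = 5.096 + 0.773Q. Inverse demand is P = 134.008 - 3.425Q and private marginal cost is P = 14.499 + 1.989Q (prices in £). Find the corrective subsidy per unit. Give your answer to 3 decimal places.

Social marginal cost = private MC − MEB = 9.403 + 1.216Q.
Set SMC = demand: 9.403 + 1.216Q = 134.008 - 3.425Q → Q* = 26.8487.
The Pigouvian subsidy equals MEB at Q*: 5.096 + 0.773×26.8487 = 25.8500.

subsidy = £25.850 per unit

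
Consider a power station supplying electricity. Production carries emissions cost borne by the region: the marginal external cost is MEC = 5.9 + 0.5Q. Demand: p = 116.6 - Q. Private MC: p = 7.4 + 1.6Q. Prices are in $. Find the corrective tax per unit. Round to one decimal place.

tax = $22.6 per unit

Social marginal cost = private MC + MEC = 13.3 + 2.1Q.
Set SMC = demand: 13.3 + 2.1Q = 116.6 - Q → Q* = 33.3226.
The Pigouvian tax equals MEC at Q*: 5.9 + 0.5×33.3226 = 22.5613.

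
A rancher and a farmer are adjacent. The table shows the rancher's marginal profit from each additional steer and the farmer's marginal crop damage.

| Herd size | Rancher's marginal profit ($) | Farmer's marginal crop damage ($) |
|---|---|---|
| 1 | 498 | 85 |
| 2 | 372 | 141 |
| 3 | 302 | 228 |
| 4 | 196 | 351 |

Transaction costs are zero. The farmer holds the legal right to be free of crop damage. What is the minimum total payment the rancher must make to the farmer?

$454

Efficient level: marginal profit ≥ marginal crop damage through level 3, so k* = 3.
With the farmer holding the right, the rancher must at least compensate total damage at k*: 85 + 141 + 228 = 454.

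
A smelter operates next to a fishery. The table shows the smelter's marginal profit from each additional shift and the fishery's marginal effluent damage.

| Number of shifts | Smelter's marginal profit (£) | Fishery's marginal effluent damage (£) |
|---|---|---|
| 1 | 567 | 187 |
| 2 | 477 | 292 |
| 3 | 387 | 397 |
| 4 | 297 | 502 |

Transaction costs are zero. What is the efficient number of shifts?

Bargaining reaches the level where marginal profit last exceeds marginal effluent damage.
That holds through level 2 (477 ≥ 292) but not at 3 (387 < 397).

2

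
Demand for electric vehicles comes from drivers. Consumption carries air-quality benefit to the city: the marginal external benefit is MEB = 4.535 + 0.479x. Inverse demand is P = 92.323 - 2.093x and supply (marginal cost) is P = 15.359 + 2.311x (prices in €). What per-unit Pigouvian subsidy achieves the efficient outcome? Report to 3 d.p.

subsidy = €14.481 per unit

Social marginal benefit = demand + MEB = 96.858 - 1.614x.
Set SMB = MC: 96.858 - 1.614x = 15.359 + 2.311x → x* = 20.7641.
The Pigouvian subsidy equals MEB at x*: 4.535 + 0.479×20.7641 = 14.4810.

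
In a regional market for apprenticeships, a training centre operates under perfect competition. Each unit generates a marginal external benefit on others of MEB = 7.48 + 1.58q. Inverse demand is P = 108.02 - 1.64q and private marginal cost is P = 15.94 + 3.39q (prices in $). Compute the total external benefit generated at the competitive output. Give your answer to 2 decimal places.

$401.67

Market equilibrium (private): 15.94 + 3.39q = 108.02 - 1.64q → q_m = 18.3062.
Total external benefit = ∫₀^{q_m} (7.48 + 1.58q) dq = 7.48×18.3062 + ½×1.58×18.3062² = 401.6728.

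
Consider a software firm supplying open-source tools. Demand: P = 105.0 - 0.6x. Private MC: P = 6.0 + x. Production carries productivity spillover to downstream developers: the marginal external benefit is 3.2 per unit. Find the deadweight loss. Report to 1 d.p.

Market equilibrium (private): 6.0 + x = 105.0 - 0.6x → x_m = 61.8750.
Social marginal cost = private MC − MEB = 2.8 + x.
Set SMC = demand: 2.8 + x = 105.0 - 0.6x → x* = 63.8750.
Height of the DWL triangle at x_m is demand(x_m) − SMC(x_m) = MEB(x_m) = 3.2000.
DWL = ½ × 2.0000 × 3.2000 = 3.2000.

DWL = 3.2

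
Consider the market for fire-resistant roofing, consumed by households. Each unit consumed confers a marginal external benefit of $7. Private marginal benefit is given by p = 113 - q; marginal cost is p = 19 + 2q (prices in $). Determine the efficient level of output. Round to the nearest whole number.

Social marginal benefit = demand + MEB = 120 - q.
Set SMB = MC: 120 - q = 19 + 2q → q* = 33.6667.

q* = 34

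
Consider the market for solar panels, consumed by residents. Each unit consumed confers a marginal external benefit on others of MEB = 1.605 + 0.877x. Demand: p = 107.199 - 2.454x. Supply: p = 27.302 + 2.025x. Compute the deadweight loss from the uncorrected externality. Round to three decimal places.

Market equilibrium (private): 27.302 + 2.025x = 107.199 - 2.454x → x_m = 17.8381.
Social marginal benefit = demand + MEB = 108.804 - 1.577x.
Set SMB = MC: 108.804 - 1.577x = 27.302 + 2.025x → x* = 22.6269.
The loss is the area between SMB and MC from x* to x_m; with linear curves that's a triangle of height MEB(x_m).
DWL = ½ × 4.7888 × 17.2490 = 41.3010.

DWL = 41.301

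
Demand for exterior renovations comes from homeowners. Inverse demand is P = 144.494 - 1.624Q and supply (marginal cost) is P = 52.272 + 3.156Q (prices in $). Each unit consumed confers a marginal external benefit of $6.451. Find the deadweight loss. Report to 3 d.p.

DWL = $4.353

Market equilibrium (private): 52.272 + 3.156Q = 144.494 - 1.624Q → Q_m = 19.2933.
Social marginal benefit = demand + MEB = 150.945 - 1.624Q.
Set SMB = MC: 150.945 - 1.624Q = 52.272 + 3.156Q → Q* = 20.6429.
Between Q* and Q_m the wedge SMB − MC runs linearly from 0 to MEB(Q_m), so the loss is a triangle.
DWL = ½ × 1.3496 × 6.4510 = 4.3531.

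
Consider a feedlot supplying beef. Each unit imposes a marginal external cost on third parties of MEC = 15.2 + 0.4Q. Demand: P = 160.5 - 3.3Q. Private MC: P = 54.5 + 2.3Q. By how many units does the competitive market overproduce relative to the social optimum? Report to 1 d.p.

Market equilibrium (private): 54.5 + 2.3Q = 160.5 - 3.3Q → Q_m = 18.9286.
Social marginal cost = private MC + MEC = 69.7 + 2.7Q.
Set SMC = demand: 69.7 + 2.7Q = 160.5 - 3.3Q → Q* = 15.1333.
Gap = |18.9286 − 15.1333| = 3.7953.

3.8 units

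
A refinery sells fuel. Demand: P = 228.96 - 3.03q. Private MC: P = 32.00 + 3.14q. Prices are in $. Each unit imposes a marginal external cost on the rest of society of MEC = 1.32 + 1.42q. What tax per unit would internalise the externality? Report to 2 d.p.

Social marginal cost = private MC + MEC = 33.32 + 4.56q.
Set SMC = demand: 33.32 + 4.56q = 228.96 - 3.03q → q* = 25.7760.
The Pigouvian tax equals MEC at q*: 1.32 + 1.42×25.7760 = 37.9219.

tax = $37.92 per unit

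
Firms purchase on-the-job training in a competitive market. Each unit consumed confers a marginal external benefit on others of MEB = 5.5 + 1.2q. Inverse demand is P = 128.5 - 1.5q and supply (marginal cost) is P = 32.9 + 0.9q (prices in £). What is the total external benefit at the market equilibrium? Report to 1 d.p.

Market equilibrium (private): 32.9 + 0.9q = 128.5 - 1.5q → q_m = 39.8333.
Total external benefit = ∫₀^{q_m} (5.5 + 1.2q) dq = 5.5×39.8333 + ½×1.2×39.8333² = 1171.0982.

£1171.1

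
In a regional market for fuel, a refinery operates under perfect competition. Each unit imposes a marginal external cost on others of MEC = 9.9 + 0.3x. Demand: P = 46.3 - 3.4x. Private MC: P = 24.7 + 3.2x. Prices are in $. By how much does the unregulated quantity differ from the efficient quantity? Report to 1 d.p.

1.6 units

Market equilibrium (private): 24.7 + 3.2x = 46.3 - 3.4x → x_m = 3.2727.
Social marginal cost = private MC + MEC = 34.6 + 3.5x.
Set SMC = demand: 34.6 + 3.5x = 46.3 - 3.4x → x* = 1.6957.
Gap = |3.2727 − 1.6957| = 1.5770.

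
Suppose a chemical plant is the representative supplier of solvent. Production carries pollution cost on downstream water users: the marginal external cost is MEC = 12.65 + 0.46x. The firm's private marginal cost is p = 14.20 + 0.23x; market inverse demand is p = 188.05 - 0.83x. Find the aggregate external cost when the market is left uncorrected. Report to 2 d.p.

8261.51

Market equilibrium (private): 14.20 + 0.23x = 188.05 - 0.83x → x_m = 164.0094.
Total external cost = ∫₀^{x_m} (12.65 + 0.46x) dx = 12.65×164.0094 + ½×0.46×164.0094² = 8261.5081.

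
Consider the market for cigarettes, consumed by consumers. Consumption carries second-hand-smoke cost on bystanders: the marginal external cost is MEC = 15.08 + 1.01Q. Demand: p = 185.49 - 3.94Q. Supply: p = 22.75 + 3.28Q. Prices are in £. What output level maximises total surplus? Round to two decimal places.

Q* = 17.94

Social marginal benefit = demand − MEC = 170.41 - 4.95Q.
Set SMB = MC: 170.41 - 4.95Q = 22.75 + 3.28Q → Q* = 17.9417.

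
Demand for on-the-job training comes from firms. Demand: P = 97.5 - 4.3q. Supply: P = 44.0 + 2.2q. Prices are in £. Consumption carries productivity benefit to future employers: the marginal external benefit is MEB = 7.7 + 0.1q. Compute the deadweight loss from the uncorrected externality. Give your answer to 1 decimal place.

DWL = £5.7

Market equilibrium (private): 44.0 + 2.2q = 97.5 - 4.3q → q_m = 8.2308.
Social marginal benefit = demand + MEB = 105.2 - 4.2q.
Set SMB = MC: 105.2 - 4.2q = 44.0 + 2.2q → q* = 9.5625.
Height of the DWL triangle at q_m is SMB(q_m) − MC(q_m) = MEB(q_m) = 8.5231.
DWL = ½ × 1.3317 × 8.5231 = 5.6751.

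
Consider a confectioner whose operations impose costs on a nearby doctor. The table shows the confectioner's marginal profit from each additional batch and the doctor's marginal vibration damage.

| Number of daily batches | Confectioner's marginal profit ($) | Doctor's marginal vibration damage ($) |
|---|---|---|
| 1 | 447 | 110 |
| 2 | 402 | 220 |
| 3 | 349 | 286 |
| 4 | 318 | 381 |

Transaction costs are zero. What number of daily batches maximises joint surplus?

3

Bargaining reaches the level where marginal profit last exceeds marginal vibration damage.
That holds through level 3 (349 ≥ 286) but not at 4 (318 < 381).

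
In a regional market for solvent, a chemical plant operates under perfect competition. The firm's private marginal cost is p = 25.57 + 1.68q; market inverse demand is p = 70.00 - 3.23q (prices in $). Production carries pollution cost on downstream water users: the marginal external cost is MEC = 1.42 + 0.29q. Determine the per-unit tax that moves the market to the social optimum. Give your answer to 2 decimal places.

tax = $3.82 per unit

Social marginal cost = private MC + MEC = 26.99 + 1.97q.
Set SMC = demand: 26.99 + 1.97q = 70.00 - 3.23q → q* = 8.2712.
The Pigouvian tax equals MEC at q*: 1.42 + 0.29×8.2712 = 3.8186.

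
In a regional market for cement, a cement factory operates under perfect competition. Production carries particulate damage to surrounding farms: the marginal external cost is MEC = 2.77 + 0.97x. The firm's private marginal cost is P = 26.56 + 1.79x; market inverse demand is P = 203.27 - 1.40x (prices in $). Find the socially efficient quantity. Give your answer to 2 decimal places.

Social marginal cost = private MC + MEC = 29.33 + 2.76x.
Set SMC = demand: 29.33 + 2.76x = 203.27 - 1.40x → x* = 41.8125.

x* = 41.81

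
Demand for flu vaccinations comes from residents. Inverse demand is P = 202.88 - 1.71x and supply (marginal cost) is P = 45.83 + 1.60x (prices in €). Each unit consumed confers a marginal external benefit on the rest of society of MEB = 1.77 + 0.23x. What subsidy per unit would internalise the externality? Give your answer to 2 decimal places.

Social marginal benefit = demand + MEB = 204.65 - 1.48x.
Set SMB = MC: 204.65 - 1.48x = 45.83 + 1.60x → x* = 51.5649.
The Pigouvian subsidy equals MEB at x*: 1.77 + 0.23×51.5649 = 13.6299.

subsidy = €13.63 per unit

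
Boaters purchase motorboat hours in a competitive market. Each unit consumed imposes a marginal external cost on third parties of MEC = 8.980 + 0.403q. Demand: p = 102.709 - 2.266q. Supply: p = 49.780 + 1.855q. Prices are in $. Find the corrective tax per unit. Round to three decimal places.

tax = $12.895 per unit

Social marginal benefit = demand − MEC = 93.729 - 2.669q.
Set SMB = MC: 93.729 - 2.669q = 49.780 + 1.855q → q* = 9.7146.
The Pigouvian tax equals MEC at q*: 8.980 + 0.403×9.7146 = 12.8950.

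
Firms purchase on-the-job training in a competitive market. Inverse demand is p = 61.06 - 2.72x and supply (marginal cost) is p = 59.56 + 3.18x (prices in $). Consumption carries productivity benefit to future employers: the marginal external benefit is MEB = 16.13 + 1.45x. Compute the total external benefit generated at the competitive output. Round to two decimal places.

Market equilibrium (private): 59.56 + 3.18x = 61.06 - 2.72x → x_m = 0.2542.
Total external benefit = ∫₀^{x_m} (16.13 + 1.45x) dx = 16.13×0.2542 + ½×1.45×0.2542² = 4.1471.

$4.15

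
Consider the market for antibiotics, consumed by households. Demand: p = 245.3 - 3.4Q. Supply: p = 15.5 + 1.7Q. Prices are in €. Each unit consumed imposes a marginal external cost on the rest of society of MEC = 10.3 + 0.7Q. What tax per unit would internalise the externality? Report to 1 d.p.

Social marginal benefit = demand − MEC = 235.0 - 4.1Q.
Set SMB = MC: 235.0 - 4.1Q = 15.5 + 1.7Q → Q* = 37.8448.
The Pigouvian tax equals MEC at Q*: 10.3 + 0.7×37.8448 = 36.7914.

tax = €36.8 per unit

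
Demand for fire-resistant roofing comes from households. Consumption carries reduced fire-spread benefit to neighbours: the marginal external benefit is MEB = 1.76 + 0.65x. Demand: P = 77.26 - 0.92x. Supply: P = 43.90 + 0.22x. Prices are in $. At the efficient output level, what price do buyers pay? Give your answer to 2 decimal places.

Social marginal benefit = demand + MEB = 79.02 - 0.27x.
Set SMB = MC: 79.02 - 0.27x = 43.90 + 0.22x → x* = 71.6735.
Consumer price on the demand curve at x*: 77.26 − 0.92×71.6735 = 11.3204.

P = $11.32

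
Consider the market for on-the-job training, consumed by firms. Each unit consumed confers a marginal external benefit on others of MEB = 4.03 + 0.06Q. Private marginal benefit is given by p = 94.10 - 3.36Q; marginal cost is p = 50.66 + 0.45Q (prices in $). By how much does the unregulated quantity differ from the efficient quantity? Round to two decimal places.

Market equilibrium (private): 50.66 + 0.45Q = 94.10 - 3.36Q → Q_m = 11.4016.
Social marginal benefit = demand + MEB = 98.13 - 3.30Q.
Set SMB = MC: 98.13 - 3.30Q = 50.66 + 0.45Q → Q* = 12.6587.
Gap = |11.4016 − 12.6587| = 1.2571.

1.26 units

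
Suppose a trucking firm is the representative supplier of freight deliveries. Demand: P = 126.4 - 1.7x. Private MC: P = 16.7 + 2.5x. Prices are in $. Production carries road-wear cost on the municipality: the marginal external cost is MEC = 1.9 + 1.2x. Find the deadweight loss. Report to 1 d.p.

DWL = $102.3

Market equilibrium (private): 16.7 + 2.5x = 126.4 - 1.7x → x_m = 26.1190.
Social marginal cost = private MC + MEC = 18.6 + 3.7x.
Set SMC = demand: 18.6 + 3.7x = 126.4 - 1.7x → x* = 19.9630.
Between x* and x_m the wedge SMC − demand runs linearly from 0 to MEC(x_m), so the loss is a triangle.
DWL = ½ × 6.1560 × 33.2429 = 102.3216.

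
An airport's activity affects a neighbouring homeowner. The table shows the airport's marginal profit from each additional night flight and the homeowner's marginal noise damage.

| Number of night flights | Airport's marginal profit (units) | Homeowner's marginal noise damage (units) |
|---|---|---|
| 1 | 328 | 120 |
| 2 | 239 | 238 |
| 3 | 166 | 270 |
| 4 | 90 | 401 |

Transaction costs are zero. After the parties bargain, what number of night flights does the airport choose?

Bargaining reaches the level where marginal profit last exceeds marginal noise damage.
That holds through level 2 (239 ≥ 238) but not at 3 (166 < 270).

2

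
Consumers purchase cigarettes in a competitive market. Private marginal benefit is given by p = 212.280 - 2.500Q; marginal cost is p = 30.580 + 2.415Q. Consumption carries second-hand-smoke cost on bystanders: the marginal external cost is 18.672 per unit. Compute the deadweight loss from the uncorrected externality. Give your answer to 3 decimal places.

Market equilibrium (private): 30.580 + 2.415Q = 212.280 - 2.500Q → Q_m = 36.9685.
Social marginal benefit = demand − MEC = 193.608 - 2.500Q.
Set SMB = MC: 193.608 - 2.500Q = 30.580 + 2.415Q → Q* = 33.1695.
Between Q* and Q_m the wedge MC − SMB runs linearly from 0 to MEC(Q_m), so the loss is a triangle.
DWL = ½ × 3.7990 × 18.6720 = 35.4675.

DWL = 35.467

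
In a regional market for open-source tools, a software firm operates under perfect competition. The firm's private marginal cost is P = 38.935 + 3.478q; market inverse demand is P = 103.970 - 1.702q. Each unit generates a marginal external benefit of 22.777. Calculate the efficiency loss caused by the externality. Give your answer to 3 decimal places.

DWL = 50.076

Market equilibrium (private): 38.935 + 3.478q = 103.970 - 1.702q → q_m = 12.5550.
Social marginal cost = private MC − MEB = 16.158 + 3.478q.
Set SMC = demand: 16.158 + 3.478q = 103.970 - 1.702q → q* = 16.9521.
The loss is the area between SMC and demand from q* to q_m; with linear curves that's a triangle of height MEB(q_m).
DWL = ½ × 4.3971 × 22.7770 = 50.0764.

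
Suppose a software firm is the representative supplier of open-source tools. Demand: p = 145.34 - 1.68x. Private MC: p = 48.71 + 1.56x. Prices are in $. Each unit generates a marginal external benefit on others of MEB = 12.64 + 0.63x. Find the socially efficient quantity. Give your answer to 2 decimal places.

Social marginal cost = private MC − MEB = 36.07 + 0.93x.
Set SMC = demand: 36.07 + 0.93x = 145.34 - 1.68x → x* = 41.8659.

x* = 41.87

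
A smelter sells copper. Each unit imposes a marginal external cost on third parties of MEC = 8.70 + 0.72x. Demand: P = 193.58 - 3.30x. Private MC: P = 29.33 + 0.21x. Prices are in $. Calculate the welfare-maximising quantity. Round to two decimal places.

x* = 36.77

Social marginal cost = private MC + MEC = 38.03 + 0.93x.
Set SMC = demand: 38.03 + 0.93x = 193.58 - 3.30x → x* = 36.7730.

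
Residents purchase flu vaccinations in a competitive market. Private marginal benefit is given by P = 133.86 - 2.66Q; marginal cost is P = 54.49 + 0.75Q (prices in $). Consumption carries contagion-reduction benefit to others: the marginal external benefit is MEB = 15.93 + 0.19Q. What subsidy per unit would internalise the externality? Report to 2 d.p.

Social marginal benefit = demand + MEB = 149.79 - 2.47Q.
Set SMB = MC: 149.79 - 2.47Q = 54.49 + 0.75Q → Q* = 29.5963.
The Pigouvian subsidy equals MEB at Q*: 15.93 + 0.19×29.5963 = 21.5533.

subsidy = $21.55 per unit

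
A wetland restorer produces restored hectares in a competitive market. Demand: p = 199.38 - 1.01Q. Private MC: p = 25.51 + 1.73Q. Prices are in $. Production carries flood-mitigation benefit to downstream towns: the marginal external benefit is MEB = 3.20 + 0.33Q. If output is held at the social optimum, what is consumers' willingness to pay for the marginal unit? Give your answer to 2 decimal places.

P = $125.17

Social marginal cost = private MC − MEB = 22.31 + 1.40Q.
Set SMC = demand: 22.31 + 1.40Q = 199.38 - 1.01Q → Q* = 73.4730.
Consumer price on the demand curve at Q*: 199.38 − 1.01×73.4730 = 125.1723.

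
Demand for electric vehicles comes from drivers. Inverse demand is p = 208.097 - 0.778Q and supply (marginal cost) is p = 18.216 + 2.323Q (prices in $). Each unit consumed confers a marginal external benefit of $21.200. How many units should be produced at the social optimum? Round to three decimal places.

Q* = 68.069

Social marginal benefit = demand + MEB = 229.297 - 0.778Q.
Set SMB = MC: 229.297 - 0.778Q = 18.216 + 2.323Q → Q* = 68.0687.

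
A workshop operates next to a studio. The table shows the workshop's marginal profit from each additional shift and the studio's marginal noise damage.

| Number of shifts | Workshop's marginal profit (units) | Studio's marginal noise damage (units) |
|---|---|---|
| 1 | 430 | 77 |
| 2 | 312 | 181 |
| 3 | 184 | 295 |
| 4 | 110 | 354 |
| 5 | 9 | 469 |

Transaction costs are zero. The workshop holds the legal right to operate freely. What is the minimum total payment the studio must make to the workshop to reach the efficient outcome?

303

Left alone the workshop would choose level 5 (marginal profit stays positive).
Efficient level: k* = 2 (marginal profit ≥ marginal noise damage through 2).
The studio must at least cover the workshop's forgone profit from cutting 5→2: 184 + 110 + 9 = 303.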